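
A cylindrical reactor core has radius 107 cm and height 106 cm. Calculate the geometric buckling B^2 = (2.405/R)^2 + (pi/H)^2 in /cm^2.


B^2 = (2.405/R)^2 + (pi/H)^2
B^2 = (2.405/107)^2 + (pi/106)^2
B^2 = 0.0013836 /cm^2

0.0013836


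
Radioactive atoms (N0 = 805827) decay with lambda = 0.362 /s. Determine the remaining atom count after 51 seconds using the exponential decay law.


N = N0 * exp(-lambda * t)
N = 805827 * exp(-0.362 * 51)
N = 0.0077321

0.0077321


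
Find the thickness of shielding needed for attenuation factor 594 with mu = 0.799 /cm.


x = ln(factor) / mu
x = ln(594) / 0.799
x = 7.9936 cm

7.9936


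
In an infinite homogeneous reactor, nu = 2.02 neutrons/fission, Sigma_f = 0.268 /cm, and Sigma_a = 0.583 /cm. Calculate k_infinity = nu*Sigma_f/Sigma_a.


k_inf = nu * Sigma_f / Sigma_a
k_inf = 2.02 * 0.268 / 0.583
k_inf = 0.92858

0.92858


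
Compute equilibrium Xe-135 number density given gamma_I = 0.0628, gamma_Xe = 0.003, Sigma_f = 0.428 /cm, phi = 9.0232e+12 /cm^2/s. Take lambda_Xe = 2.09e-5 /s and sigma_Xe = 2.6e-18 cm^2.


Xe_eq = (gamma_I + gamma_Xe) * Sigma_f * phi / (lambda_Xe + sigma_Xe * phi)
Numerator = (0.0628 + 0.003) * 0.428 * 9.0232e+12 = 2.541150e+11
Denominator = 2.09e-5 + 2.6e-18 * 9.0232e+12 = 4.436032e-05
Xe_eq = 2.541150e+11 / 4.436032e-05 = 5.7284e+15 /cm^3

5.7284e+15


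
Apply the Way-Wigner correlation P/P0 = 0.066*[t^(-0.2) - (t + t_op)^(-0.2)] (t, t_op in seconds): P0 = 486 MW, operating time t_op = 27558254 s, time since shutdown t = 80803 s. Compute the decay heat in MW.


P/P0 = 0.066 * [t^(-0.2) - (t + t_op)^(-0.2)]
P/P0 = 0.066 * [80803^(-0.2) - (80803 + 27558254)^(-0.2)]
P/P0 = 0.066 * [0.1043553 - 0.03248593] = 0.004743378
P = 486 * 0.004743378 = 2.3053 MW

2.3053


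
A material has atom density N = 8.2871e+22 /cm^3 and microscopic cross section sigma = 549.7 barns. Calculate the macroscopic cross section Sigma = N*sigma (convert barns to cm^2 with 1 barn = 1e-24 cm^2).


Sigma = N * sigma_barns * 1e-24
Sigma = 8.2871e+22 * 549.7 * 1e-24
Sigma = 45.554 /cm

45.554


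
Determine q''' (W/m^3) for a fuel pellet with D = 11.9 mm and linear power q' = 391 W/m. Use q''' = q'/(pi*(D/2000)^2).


r = D / 2 / 1000 = 11.9 / 2 / 1000 = 0.00595 m
q''' = q' / (pi * r^2)
q''' = 391 / (pi * 0.00595^2)
q''' = 3.5155e+06 W/m^3

3.5155e+06


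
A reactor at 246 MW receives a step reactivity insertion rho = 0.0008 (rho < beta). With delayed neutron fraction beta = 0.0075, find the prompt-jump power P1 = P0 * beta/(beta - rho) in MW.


P1/P0 = beta / (beta - rho)
P1/P0 = 0.0075 / (0.0075 - 0.0008) = 1.119403
P1 = 246 * 1.119403 = 275.37 MW

275.37


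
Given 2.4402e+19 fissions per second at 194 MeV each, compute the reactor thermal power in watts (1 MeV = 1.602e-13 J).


P = fission_rate * E_MeV * 1.602e-13
P = 2.4402e+19 * 194 * 1.602e-13
P = 7.5838e+08 W

7.5838e+08


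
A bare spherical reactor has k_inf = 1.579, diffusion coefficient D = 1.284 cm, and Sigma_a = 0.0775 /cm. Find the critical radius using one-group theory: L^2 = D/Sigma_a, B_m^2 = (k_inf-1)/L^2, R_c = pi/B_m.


L^2 = D / Sigma_a = 1.284 / 0.0775 = 16.56774 cm^2
B_m^2 = (k_inf - 1) / L^2 = (1.579 - 1) / 16.56774 = 0.03494743 /cm^2
For a bare sphere: B_g = pi/R, so R_c = pi / sqrt(B_m^2)
R_c = pi / sqrt(0.03494743) = 16.805 cm

16.805


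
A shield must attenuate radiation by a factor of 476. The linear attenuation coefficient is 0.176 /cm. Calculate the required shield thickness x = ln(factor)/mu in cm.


x = ln(factor) / mu
x = ln(476) / 0.176
x = 35.031 cm

35.031


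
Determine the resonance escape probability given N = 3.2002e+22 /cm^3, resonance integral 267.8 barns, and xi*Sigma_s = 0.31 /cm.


p = exp(-N * I * 1e-24 / (xi*Sigma_s))
p = exp(-3.2002e+22 * 267.8 * 1e-24 / 0.31)
p = 9.8553e-13

9.8553e-13


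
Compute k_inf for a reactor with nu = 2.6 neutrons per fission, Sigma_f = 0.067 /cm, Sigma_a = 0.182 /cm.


k_inf = nu * Sigma_f / Sigma_a
k_inf = 2.6 * 0.067 / 0.182
k_inf = 0.95714

0.95714


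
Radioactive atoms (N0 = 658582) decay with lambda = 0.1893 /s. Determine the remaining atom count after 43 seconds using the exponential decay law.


N = N0 * exp(-lambda * t)
N = 658582 * exp(-0.1893 * 43)
N = 192.09

192.09


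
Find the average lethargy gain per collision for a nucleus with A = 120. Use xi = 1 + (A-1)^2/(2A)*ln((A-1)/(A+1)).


xi = 1 + (A-1)^2/(2A) * ln((A-1)/(A+1))
xi = 1 + (120-1)^2/(2*120) * ln((120-1)/(120 +1))
xi = 0.016574

0.016574


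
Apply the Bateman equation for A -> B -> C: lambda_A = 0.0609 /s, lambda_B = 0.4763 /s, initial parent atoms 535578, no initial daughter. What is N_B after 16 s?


N_B(t) = lambda_A * N_A0 / (lambda_B - lambda_A) * [exp(-lambda_A*t) - exp(-lambda_B*t)]
exp(-0.0609*16) = 0.3774187; exp(-0.4763*16) = 4.901496e-04
N_B = 0.0609 * 535578 / (0.4763 - 0.0609) * (0.3774187 - 4.901496e-04)
N_B = 29596

29596


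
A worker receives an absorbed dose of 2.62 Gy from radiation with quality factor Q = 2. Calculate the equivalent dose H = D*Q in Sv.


H = D * Q
H = 2.62 * 2
H = 5.2400 Sv

5.2400


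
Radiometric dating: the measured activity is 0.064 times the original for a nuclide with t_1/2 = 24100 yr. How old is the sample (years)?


lambda = ln(2) / t_half = ln(2) / 24100 = 2.876129e-05 /yr
t = -ln(A/A0) / lambda
t = -ln(0.064) / 2.876129e-05
t = 95575 yr

95575


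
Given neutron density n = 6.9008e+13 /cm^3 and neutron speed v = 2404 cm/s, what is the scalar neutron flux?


phi = n * v
phi = 6.9008e+13 * 2404
phi = 1.6590e+17 /cm^2/s

1.6590e+17


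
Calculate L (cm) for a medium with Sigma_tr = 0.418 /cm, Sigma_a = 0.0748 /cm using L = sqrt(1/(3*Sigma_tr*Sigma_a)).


D = 1 / (3 * Sigma_tr) = 1 / (3 * 0.418) = 0.7974482 cm
L = sqrt(D / Sigma_a)
L = sqrt(0.7974482 / 0.0748)
L = 3.2651 cm

3.2651


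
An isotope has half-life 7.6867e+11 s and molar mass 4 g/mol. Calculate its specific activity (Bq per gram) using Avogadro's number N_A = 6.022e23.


lambda = ln(2) / t_half = ln(2) / 7.6867e+11 = 9.017487e-13 /s
SA = lambda * N_A / M
SA = 9.017487e-13 * 6.022e23 / 4
SA = 1.3576e+11 Bq/g

1.3576e+11


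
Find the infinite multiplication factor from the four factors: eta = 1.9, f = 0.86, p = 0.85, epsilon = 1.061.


k_inf = eta * f * p * epsilon
k_inf = 1.9 * 0.86 * 0.85 * 1.061
k_inf = 1.4736

1.4736


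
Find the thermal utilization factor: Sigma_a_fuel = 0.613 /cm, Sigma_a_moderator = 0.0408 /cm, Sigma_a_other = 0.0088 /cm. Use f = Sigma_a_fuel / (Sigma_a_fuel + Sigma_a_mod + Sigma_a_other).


f = Sigma_a_fuel / (Sigma_a_fuel + Sigma_a_mod + Sigma_a_other)
f = 0.613 / (0.613 + 0.0408 + 0.0088)
f = 0.92514

0.92514


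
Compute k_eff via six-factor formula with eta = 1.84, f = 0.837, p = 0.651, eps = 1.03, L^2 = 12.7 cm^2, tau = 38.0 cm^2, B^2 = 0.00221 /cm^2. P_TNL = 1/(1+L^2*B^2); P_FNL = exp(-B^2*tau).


k_inf = eta*f*p*eps = 1.84*0.837*0.651*1.03 = 1.032670
P_TNL = 1/(1 + L^2*B^2) = 1/(1 + 12.7*0.00221) = 0.9726993
P_FNL = exp(-B^2*tau) = exp(-0.00221*38.0) = 0.9194496
k_eff = k_inf * P_TNL * P_FNL = 1.032670 * 0.9726993 * 0.9194496
k_eff = 0.92357

0.92357


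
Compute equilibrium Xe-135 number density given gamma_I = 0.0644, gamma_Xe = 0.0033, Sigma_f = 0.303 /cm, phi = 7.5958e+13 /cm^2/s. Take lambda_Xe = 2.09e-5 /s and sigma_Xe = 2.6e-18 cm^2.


Xe_eq = (gamma_I + gamma_Xe) * Sigma_f * phi / (lambda_Xe + sigma_Xe * phi)
Numerator = (0.0644 + 0.0033) * 0.303 * 7.5958e+13 = 1.558134e+12
Denominator = 2.09e-5 + 2.6e-18 * 7.5958e+13 = 2.183908e-04
Xe_eq = 1.558134e+12 / 2.183908e-04 = 7.1346e+15 /cm^3

7.1346e+15


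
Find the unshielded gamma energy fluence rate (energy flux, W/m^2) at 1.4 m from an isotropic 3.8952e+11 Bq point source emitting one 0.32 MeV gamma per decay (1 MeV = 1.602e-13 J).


psi = A * E * 1.602e-13 / (4*pi*r^2)
psi = 3.8952e+11 * 0.32 * 1.602e-13 / (4*pi*1.4^2)
psi = 8.1073e-04 W/m^2

8.1073e-04


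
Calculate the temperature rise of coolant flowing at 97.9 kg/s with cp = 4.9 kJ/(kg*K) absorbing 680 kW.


dT = Q / (m_dot * cp)
dT = 680 / (97.9 * 4.9)
dT = 1.4175 C

1.4175


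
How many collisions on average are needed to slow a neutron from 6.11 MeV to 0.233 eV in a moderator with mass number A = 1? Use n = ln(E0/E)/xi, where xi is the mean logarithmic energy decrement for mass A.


xi = 1 + (A-1)^2/(2A)*ln((A-1)/(A+1)) = 1 (for A = 1)
n = ln(E0/E) / xi
n = ln(6.11e6 / 0.233) / 1
n = ln(2.622318e+07) / 1 = 17.082

17.082


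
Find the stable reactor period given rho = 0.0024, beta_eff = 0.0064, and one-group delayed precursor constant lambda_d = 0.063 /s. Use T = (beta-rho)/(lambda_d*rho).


T = (beta - rho) / (lambda_d * rho)
T = (0.0064 - 0.0024) / (0.063 * 0.0024)
T = 26.455 s

26.455


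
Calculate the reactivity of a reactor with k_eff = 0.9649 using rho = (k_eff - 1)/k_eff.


rho = (k_eff - 1) / k_eff
rho = (0.9649 - 1) / 0.9649
rho = -0.036377

-0.036377


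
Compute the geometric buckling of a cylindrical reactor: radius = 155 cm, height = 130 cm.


B^2 = (2.405/R)^2 + (pi/H)^2
B^2 = (2.405/155)^2 + (pi/130)^2
B^2 = 8.2475e-04 /cm^2

8.2475e-04


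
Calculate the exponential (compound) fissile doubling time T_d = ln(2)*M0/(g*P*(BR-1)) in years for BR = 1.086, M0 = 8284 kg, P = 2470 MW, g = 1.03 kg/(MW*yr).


Breeding gain G = BR - 1 = 1.086 - 1 = 0.086
Fissile production rate = g * P * G = 1.03 * 2470 * 0.086 = 218.7926 kg/yr
T_d = ln(2) * M0 / (g * P * G)
T_d = ln(2) * 8284 / 218.7926 = 26.244 yr

26.244


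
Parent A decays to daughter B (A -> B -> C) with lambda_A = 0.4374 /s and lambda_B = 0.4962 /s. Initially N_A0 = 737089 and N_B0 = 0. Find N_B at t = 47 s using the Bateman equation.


N_B(t) = lambda_A * N_A0 / (lambda_B - lambda_A) * [exp(-lambda_A*t) - exp(-lambda_B*t)]
exp(-0.4374*47) = 1.179943e-09; exp(-0.4962*47) = 7.441229e-11
N_B = 0.4374 * 737089 / (0.4962 - 0.4374) * (1.179943e-09 - 7.441229e-11)
N_B = 0.0060617

0.0060617


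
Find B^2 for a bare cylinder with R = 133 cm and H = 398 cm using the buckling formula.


B^2 = (2.405/R)^2 + (pi/H)^2
B^2 = (2.405/133)^2 + (pi/398)^2
B^2 = 3.8929e-04 /cm^2

3.8929e-04


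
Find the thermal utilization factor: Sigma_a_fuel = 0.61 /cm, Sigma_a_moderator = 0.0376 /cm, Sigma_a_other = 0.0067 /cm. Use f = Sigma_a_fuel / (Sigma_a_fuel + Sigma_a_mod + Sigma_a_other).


f = Sigma_a_fuel / (Sigma_a_fuel + Sigma_a_mod + Sigma_a_other)
f = 0.61 / (0.61 + 0.0376 + 0.0067)
f = 0.93229

0.93229


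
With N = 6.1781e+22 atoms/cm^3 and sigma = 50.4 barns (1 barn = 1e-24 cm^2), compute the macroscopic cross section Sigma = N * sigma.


Sigma = N * sigma_barns * 1e-24
Sigma = 6.1781e+22 * 50.4 * 1e-24
Sigma = 3.1138 /cm

3.1138


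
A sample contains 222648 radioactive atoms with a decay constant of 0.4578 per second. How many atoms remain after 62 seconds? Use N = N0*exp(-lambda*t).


N = N0 * exp(-lambda * t)
N = 222648 * exp(-0.4578 * 62)
N = 1.0490e-07

1.0490e-07


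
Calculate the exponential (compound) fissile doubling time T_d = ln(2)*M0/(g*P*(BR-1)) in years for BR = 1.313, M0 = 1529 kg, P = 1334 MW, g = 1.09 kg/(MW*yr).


Breeding gain G = BR - 1 = 1.313 - 1 = 0.313
Fissile production rate = g * P * G = 1.09 * 1334 * 0.313 = 455.12078 kg/yr
T_d = ln(2) * M0 / (g * P * G)
T_d = ln(2) * 1529 / 455.12078 = 2.3287 yr

2.3287


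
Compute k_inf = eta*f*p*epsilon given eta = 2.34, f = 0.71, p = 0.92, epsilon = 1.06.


k_inf = eta * f * p * epsilon
k_inf = 2.34 * 0.71 * 0.92 * 1.06
k_inf = 1.6202

1.6202


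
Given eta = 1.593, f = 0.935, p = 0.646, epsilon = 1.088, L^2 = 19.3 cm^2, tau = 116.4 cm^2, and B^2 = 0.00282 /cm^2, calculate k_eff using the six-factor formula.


k_inf = eta*f*p*eps = 1.593*0.935*0.646*1.088 = 1.046860
P_TNL = 1/(1 + L^2*B^2) = 1/(1 + 19.3*0.00282) = 0.9483833
P_FNL = exp(-B^2*tau) = exp(-0.00282*116.4) = 0.7201844
k_eff = k_inf * P_TNL * P_FNL = 1.046860 * 0.9483833 * 0.7201844
k_eff = 0.71502

0.71502


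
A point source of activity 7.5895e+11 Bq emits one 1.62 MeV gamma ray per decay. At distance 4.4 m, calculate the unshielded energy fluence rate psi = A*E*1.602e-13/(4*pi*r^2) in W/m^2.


psi = A * E * 1.602e-13 / (4*pi*r^2)
psi = 7.5895e+11 * 1.62 * 1.602e-13 / (4*pi*4.4^2)
psi = 8.0961e-04 W/m^2

8.0961e-04


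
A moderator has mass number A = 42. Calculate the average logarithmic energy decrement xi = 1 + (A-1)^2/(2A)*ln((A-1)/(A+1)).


xi = 1 + (A-1)^2/(2A) * ln((A-1)/(A+1))
xi = 1 + (42-1)^2/(2*42) * ln((42-1)/(42 +1))
xi = 0.046872

0.046872


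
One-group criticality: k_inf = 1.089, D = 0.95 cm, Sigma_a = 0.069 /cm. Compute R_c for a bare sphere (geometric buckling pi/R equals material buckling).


L^2 = D / Sigma_a = 0.95 / 0.069 = 13.76812 cm^2
B_m^2 = (k_inf - 1) / L^2 = (1.089 - 1) / 13.76812 = 0.006464209 /cm^2
For a bare sphere: B_g = pi/R, so R_c = pi / sqrt(B_m^2)
R_c = pi / sqrt(0.006464209) = 39.074 cm

39.074


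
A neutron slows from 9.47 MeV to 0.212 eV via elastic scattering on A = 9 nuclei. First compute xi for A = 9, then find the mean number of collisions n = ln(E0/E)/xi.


xi = 1 + (A-1)^2/(2A)*ln((A-1)/(A+1)) = 0.2066007 (for A = 9)
n = ln(E0/E) / xi
n = ln(9.47e6 / 0.212) / 0.2066007
n = ln(4.466981e+07) / 0.2066007 = 85.260

85.260


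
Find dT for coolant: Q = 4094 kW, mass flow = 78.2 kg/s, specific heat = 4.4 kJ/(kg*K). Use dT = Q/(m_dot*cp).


dT = Q / (m_dot * cp)
dT = 4094 / (78.2 * 4.4)
dT = 11.898 C

11.898


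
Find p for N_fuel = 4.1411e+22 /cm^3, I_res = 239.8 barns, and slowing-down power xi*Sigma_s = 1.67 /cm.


p = exp(-N * I * 1e-24 / (xi*Sigma_s))
p = exp(-4.1411e+22 * 239.8 * 1e-24 / 1.67)
p = 0.0026154

0.0026154


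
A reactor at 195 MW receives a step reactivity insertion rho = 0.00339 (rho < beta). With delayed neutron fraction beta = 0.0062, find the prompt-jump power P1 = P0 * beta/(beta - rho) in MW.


P1/P0 = beta / (beta - rho)
P1/P0 = 0.0062 / (0.0062 - 0.00339) = 2.206406
P1 = 195 * 2.206406 = 430.25 MW

430.25


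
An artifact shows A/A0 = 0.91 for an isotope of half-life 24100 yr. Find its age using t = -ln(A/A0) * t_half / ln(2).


lambda = ln(2) / t_half = ln(2) / 24100 = 2.876129e-05 /yr
t = -ln(A/A0) / lambda
t = -ln(0.91) / 2.876129e-05
t = 3279.1 yr

3279.1


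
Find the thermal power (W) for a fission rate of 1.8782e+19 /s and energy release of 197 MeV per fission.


P = fission_rate * E_MeV * 1.602e-13
P = 1.8782e+19 * 197 * 1.602e-13
P = 5.9275e+08 W

5.9275e+08


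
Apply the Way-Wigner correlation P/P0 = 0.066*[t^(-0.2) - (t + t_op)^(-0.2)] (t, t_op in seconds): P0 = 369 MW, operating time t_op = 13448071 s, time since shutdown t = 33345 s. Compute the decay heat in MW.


P/P0 = 0.066 * [t^(-0.2) - (t + t_op)^(-0.2)]
P/P0 = 0.066 * [33345^(-0.2) - (33345 + 13448071)^(-0.2)]
P/P0 = 0.066 * [0.1245644 - 0.03750187] = 0.005746127
P = 369 * 0.005746127 = 2.1203 MW

2.1203


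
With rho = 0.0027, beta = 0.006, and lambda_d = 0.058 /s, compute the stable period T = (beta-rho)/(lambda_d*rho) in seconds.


T = (beta - rho) / (lambda_d * rho)
T = (0.006 - 0.0027) / (0.058 * 0.0027)
T = 21.073 s

21.073


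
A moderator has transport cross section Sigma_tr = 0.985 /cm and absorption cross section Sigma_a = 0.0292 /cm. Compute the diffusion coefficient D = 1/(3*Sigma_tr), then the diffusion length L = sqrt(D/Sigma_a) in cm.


D = 1 / (3 * Sigma_tr) = 1 / (3 * 0.985) = 0.3384095 cm
L = sqrt(D / Sigma_a)
L = sqrt(0.3384095 / 0.0292)
L = 3.4043 cm

3.4043


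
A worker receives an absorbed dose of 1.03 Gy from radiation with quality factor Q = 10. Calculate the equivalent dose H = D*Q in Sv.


H = D * Q
H = 1.03 * 10
H = 10.300 Sv

10.300


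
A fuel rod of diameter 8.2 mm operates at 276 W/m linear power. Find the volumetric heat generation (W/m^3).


r = D / 2 / 1000 = 8.2 / 2 / 1000 = 0.0041 m
q''' = q' / (pi * r^2)
q''' = 276 / (pi * 0.0041^2)
q''' = 5.2263e+06 W/m^3

5.2263e+06


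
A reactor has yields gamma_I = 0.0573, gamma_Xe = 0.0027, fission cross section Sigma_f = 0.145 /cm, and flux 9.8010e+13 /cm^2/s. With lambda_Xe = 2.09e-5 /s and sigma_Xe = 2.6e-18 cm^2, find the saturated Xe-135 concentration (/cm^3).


Xe_eq = (gamma_I + gamma_Xe) * Sigma_f * phi / (lambda_Xe + sigma_Xe * phi)
Numerator = (0.0573 + 0.0027) * 0.145 * 9.8010e+13 = 8.526870e+11
Denominator = 2.09e-5 + 2.6e-18 * 9.8010e+13 = 2.757260e-04
Xe_eq = 8.526870e+11 / 2.757260e-04 = 3.0925e+15 /cm^3

3.0925e+15


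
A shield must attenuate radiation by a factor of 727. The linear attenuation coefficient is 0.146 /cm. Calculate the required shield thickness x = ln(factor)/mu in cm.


x = ln(factor) / mu
x = ln(727) / 0.146
x = 45.130 cm

45.130


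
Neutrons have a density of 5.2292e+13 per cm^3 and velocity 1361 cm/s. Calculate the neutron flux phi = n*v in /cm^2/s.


phi = n * v
phi = 5.2292e+13 * 1361
phi = 7.1169e+16 /cm^2/s

7.1169e+16


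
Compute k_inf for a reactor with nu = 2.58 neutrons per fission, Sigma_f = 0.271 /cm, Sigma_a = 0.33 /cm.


k_inf = nu * Sigma_f / Sigma_a
k_inf = 2.58 * 0.271 / 0.33
k_inf = 2.1187

2.1187


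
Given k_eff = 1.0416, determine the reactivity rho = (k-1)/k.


rho = (k_eff - 1) / k_eff
rho = (1.0416 - 1) / 1.0416
rho = 0.039939

0.039939


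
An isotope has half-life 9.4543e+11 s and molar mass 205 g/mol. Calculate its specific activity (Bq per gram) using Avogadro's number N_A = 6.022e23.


lambda = ln(2) / t_half = ln(2) / 9.4543e+11 = 7.331555e-13 /s
SA = lambda * N_A / M
SA = 7.331555e-13 * 6.022e23 / 205
SA = 2.1537e+09 Bq/g

2.1537e+09


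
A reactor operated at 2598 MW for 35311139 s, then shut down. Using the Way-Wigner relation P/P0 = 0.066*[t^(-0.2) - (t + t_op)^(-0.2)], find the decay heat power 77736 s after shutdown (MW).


P/P0 = 0.066 * [t^(-0.2) - (t + t_op)^(-0.2)]
P/P0 = 0.066 * [77736^(-0.2) - (77736 + 35311139)^(-0.2)]
P/P0 = 0.066 * [0.1051660 - 0.03091909] = 0.004900296
P = 2598 * 0.004900296 = 12.731 MW

12.731


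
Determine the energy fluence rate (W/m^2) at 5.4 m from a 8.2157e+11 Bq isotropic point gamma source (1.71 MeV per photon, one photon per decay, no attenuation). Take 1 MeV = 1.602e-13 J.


psi = A * E * 1.602e-13 / (4*pi*r^2)
psi = 8.2157e+11 * 1.71 * 1.602e-13 / (4*pi*5.4^2)
psi = 6.1419e-04 W/m^2

6.1419e-04


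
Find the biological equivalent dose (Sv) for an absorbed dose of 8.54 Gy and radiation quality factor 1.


H = D * Q
H = 8.54 * 1
H = 8.5400 Sv

8.5400


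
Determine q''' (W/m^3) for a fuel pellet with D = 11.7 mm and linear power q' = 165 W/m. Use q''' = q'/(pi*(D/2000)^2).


r = D / 2 / 1000 = 11.7 / 2 / 1000 = 0.00585 m
q''' = q' / (pi * r^2)
q''' = 165 / (pi * 0.00585^2)
q''' = 1.5347e+06 W/m^3

1.5347e+06


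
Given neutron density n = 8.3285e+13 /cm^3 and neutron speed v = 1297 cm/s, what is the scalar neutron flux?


phi = n * v
phi = 8.3285e+13 * 1297
phi = 1.0802e+17 /cm^2/s

1.0802e+17


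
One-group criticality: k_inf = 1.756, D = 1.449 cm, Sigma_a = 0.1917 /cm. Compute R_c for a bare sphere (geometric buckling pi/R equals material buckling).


L^2 = D / Sigma_a = 1.449 / 0.1917 = 7.558685 cm^2
B_m^2 = (k_inf - 1) / L^2 = (1.756 - 1) / 7.558685 = 0.1000174 /cm^2
For a bare sphere: B_g = pi/R, so R_c = pi / sqrt(B_m^2)
R_c = pi / sqrt(0.1000174) = 9.9337 cm

9.9337


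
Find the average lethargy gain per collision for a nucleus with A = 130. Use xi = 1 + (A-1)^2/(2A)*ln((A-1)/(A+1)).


xi = 1 + (A-1)^2/(2A) * ln((A-1)/(A+1))
xi = 1 + (130-1)^2/(2*130) * ln((130-1)/(130 +1))
xi = 0.015306

0.015306


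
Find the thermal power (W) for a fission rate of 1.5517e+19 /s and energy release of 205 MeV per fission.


P = fission_rate * E_MeV * 1.602e-13
P = 1.5517e+19 * 205 * 1.602e-13
P = 5.0959e+08 W

5.0959e+08


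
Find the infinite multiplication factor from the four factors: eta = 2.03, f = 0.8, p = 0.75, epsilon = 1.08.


k_inf = eta * f * p * epsilon
k_inf = 2.03 * 0.8 * 0.75 * 1.08
k_inf = 1.3154

1.3154


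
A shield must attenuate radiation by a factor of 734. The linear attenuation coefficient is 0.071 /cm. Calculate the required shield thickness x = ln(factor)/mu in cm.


x = ln(factor) / mu
x = ln(734) / 0.071
x = 92.937 cm

92.937


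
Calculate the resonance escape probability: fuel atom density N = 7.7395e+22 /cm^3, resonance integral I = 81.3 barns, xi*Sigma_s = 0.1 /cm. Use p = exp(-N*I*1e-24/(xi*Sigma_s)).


p = exp(-N * I * 1e-24 / (xi*Sigma_s))
p = exp(-7.7395e+22 * 81.3 * 1e-24 / 0.1)
p = 4.7126e-28

4.7126e-28


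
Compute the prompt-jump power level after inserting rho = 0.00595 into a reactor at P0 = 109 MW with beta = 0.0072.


P1/P0 = beta / (beta - rho)
P1/P0 = 0.0072 / (0.0072 - 0.00595) = 5.760000
P1 = 109 * 5.760000 = 627.84 MW

627.84


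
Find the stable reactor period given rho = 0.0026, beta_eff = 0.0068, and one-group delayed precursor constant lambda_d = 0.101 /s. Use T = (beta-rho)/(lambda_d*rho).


T = (beta - rho) / (lambda_d * rho)
T = (0.0068 - 0.0026) / (0.101 * 0.0026)
T = 15.994 s

15.994


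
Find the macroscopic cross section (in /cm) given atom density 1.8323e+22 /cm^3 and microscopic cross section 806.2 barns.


Sigma = N * sigma_barns * 1e-24
Sigma = 1.8323e+22 * 806.2 * 1e-24
Sigma = 14.772 /cm

14.772


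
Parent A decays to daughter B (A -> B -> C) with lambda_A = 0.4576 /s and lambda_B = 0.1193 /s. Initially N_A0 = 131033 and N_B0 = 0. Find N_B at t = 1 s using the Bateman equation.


N_B(t) = lambda_A * N_A0 / (lambda_B - lambda_A) * [exp(-lambda_A*t) - exp(-lambda_B*t)]
exp(-0.4576*1) = 0.6328005; exp(-0.1193*1) = 0.8875415
N_B = 0.4576 * 131033 / (0.1193 - 0.4576) * (0.6328005 - 0.8875415)
N_B = 45151

45151


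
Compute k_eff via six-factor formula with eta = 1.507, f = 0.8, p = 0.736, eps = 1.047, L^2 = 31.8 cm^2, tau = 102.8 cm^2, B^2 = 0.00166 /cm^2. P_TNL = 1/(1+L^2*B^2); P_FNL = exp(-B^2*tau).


k_inf = eta*f*p*eps = 1.507*0.8*0.736*1.047 = 0.9290257
P_TNL = 1/(1 + L^2*B^2) = 1/(1 + 31.8*0.00166) = 0.9498589
P_FNL = exp(-B^2*tau) = exp(-0.00166*102.8) = 0.8431183
k_eff = k_inf * P_TNL * P_FNL = 0.9290257 * 0.9498589 * 0.8431183
k_eff = 0.74400

0.74400


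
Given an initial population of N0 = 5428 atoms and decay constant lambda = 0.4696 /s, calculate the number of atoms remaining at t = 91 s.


N = N0 * exp(-lambda * t)
N = 5428 * exp(-0.4696 * 91)
N = 1.4986e-15

1.4986e-15


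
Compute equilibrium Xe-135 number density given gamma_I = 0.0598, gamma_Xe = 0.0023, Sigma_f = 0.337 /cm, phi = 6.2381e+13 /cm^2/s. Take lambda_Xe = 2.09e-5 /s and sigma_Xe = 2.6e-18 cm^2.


Xe_eq = (gamma_I + gamma_Xe) * Sigma_f * phi / (lambda_Xe + sigma_Xe * phi)
Numerator = (0.0598 + 0.0023) * 0.337 * 6.2381e+13 = 1.305491e+12
Denominator = 2.09e-5 + 2.6e-18 * 6.2381e+13 = 1.830906e-04
Xe_eq = 1.305491e+12 / 1.830906e-04 = 7.1303e+15 /cm^3

7.1303e+15


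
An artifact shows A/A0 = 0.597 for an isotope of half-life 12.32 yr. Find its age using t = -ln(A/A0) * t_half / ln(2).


lambda = ln(2) / t_half = ln(2) / 12.32 = 0.05626195 /yr
t = -ln(A/A0) / lambda
t = -ln(0.597) / 0.05626195
t = 9.1685 yr

9.1685


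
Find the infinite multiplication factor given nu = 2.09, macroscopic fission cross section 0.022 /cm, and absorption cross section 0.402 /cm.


k_inf = nu * Sigma_f / Sigma_a
k_inf = 2.09 * 0.022 / 0.402
k_inf = 0.11438

0.11438


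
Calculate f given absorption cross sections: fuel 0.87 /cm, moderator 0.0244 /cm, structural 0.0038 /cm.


f = Sigma_a_fuel / (Sigma_a_fuel + Sigma_a_mod + Sigma_a_other)
f = 0.87 / (0.87 + 0.0244 + 0.0038)
f = 0.96860

0.96860


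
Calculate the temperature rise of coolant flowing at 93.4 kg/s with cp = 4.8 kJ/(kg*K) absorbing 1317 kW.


dT = Q / (m_dot * cp)
dT = 1317 / (93.4 * 4.8)
dT = 2.9376 C

2.9376


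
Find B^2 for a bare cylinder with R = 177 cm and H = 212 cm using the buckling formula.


B^2 = (2.405/R)^2 + (pi/H)^2
B^2 = (2.405/177)^2 + (pi/212)^2
B^2 = 4.0422e-04 /cm^2

4.0422e-04


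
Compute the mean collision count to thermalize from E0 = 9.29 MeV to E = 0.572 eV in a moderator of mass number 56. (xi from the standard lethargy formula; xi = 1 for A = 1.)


xi = 1 + (A-1)^2/(2A)*ln((A-1)/(A+1)) = 0.03529286 (for A = 56)
n = ln(E0/E) / xi
n = ln(9.29e6 / 0.572) / 0.03529286
n = ln(1.624126e+07) / 0.03529286 = 470.44

470.44


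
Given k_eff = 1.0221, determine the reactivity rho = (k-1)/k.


rho = (k_eff - 1) / k_eff
rho = (1.0221 - 1) / 1.0221
rho = 0.021622

0.021622


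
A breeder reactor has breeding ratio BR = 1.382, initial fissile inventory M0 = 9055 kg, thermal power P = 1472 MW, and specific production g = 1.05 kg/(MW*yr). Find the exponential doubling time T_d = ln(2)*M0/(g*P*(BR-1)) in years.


Breeding gain G = BR - 1 = 1.382 - 1 = 0.382
Fissile production rate = g * P * G = 1.05 * 1472 * 0.382 = 590.4192 kg/yr
T_d = ln(2) * M0 / (g * P * G)
T_d = ln(2) * 9055 / 590.4192 = 10.630 yr

10.630


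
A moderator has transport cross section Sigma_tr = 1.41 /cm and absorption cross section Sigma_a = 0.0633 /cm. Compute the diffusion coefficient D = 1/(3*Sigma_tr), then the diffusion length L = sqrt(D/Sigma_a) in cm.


D = 1 / (3 * Sigma_tr) = 1 / (3 * 1.41) = 0.2364066 cm
L = sqrt(D / Sigma_a)
L = sqrt(0.2364066 / 0.0633)
L = 1.9325 cm

1.9325


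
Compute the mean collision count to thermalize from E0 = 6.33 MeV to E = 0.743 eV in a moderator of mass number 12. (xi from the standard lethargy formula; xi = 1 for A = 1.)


xi = 1 + (A-1)^2/(2A)*ln((A-1)/(A+1)) = 0.1577690 (for A = 12)
n = ln(E0/E) / xi
n = ln(6.33e6 / 0.743) / 0.1577690
n = ln(8.519515e+06) / 0.1577690 = 101.15

101.15


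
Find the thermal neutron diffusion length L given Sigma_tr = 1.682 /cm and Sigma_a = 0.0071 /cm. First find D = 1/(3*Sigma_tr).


D = 1 / (3 * Sigma_tr) = 1 / (3 * 1.682) = 0.1981768 cm
L = sqrt(D / Sigma_a)
L = sqrt(0.1981768 / 0.0071)
L = 5.2832 cm

5.2832


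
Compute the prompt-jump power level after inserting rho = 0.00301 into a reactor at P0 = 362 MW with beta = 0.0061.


P1/P0 = beta / (beta - rho)
P1/P0 = 0.0061 / (0.0061 - 0.00301) = 1.974110
P1 = 362 * 1.974110 = 714.63 MW

714.63


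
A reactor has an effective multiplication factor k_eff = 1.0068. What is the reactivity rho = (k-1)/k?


rho = (k_eff - 1) / k_eff
rho = (1.0068 - 1) / 1.0068
rho = 0.0067541

0.0067541


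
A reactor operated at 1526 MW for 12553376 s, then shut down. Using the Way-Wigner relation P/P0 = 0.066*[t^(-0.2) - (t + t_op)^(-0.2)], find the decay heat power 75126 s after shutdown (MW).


P/P0 = 0.066 * [t^(-0.2) - (t + t_op)^(-0.2)]
P/P0 = 0.066 * [75126^(-0.2) - (75126 + 12553376)^(-0.2)]
P/P0 = 0.066 * [0.1058868 - 0.03799528] = 0.004480840
P = 1526 * 0.004480840 = 6.8378 MW

6.8378


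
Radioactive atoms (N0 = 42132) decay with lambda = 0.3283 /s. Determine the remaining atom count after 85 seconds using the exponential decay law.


N = N0 * exp(-lambda * t)
N = 42132 * exp(-0.3283 * 85)
N = 3.2019e-08

3.2019e-08


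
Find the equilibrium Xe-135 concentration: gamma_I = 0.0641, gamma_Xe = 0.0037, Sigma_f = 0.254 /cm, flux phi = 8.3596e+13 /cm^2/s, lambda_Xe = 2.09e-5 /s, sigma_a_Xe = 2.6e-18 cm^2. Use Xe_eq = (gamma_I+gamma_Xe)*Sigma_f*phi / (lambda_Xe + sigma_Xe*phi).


Xe_eq = (gamma_I + gamma_Xe) * Sigma_f * phi / (lambda_Xe + sigma_Xe * phi)
Numerator = (0.0641 + 0.0037) * 0.254 * 8.3596e+13 = 1.439623e+12
Denominator = 2.09e-5 + 2.6e-18 * 8.3596e+13 = 2.382496e-04
Xe_eq = 1.439623e+12 / 2.382496e-04 = 6.0425e+15 /cm^3

6.0425e+15


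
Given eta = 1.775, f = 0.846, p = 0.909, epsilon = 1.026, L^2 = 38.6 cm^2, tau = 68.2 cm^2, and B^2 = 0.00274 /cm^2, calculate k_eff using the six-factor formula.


k_inf = eta*f*p*eps = 1.775*0.846*0.909*1.026 = 1.400490
P_TNL = 1/(1 + L^2*B^2) = 1/(1 + 38.6*0.00274) = 0.9043521
P_FNL = exp(-B^2*tau) = exp(-0.00274*68.2) = 0.8295532
k_eff = k_inf * P_TNL * P_FNL = 1.400490 * 0.9043521 * 0.8295532
k_eff = 1.0507

1.0507


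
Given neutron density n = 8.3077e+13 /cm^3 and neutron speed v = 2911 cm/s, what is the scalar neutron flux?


phi = n * v
phi = 8.3077e+13 * 2911
phi = 2.4184e+17 /cm^2/s

2.4184e+17


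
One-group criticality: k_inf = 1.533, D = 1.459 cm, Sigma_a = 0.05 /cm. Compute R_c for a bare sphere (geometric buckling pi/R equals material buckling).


L^2 = D / Sigma_a = 1.459 / 0.05 = 29.18000 cm^2
B_m^2 = (k_inf - 1) / L^2 = (1.533 - 1) / 29.18000 = 0.01826594 /cm^2
For a bare sphere: B_g = pi/R, so R_c = pi / sqrt(B_m^2)
R_c = pi / sqrt(0.01826594) = 23.245 cm

23.245


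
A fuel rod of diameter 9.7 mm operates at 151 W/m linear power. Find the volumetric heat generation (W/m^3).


r = D / 2 / 1000 = 9.7 / 2 / 1000 = 0.00485 m
q''' = q' / (pi * r^2)
q''' = 151 / (pi * 0.00485^2)
q''' = 2.0434e+06 W/m^3

2.0434e+06


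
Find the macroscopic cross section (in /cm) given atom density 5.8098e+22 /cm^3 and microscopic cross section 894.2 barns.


Sigma = N * sigma_barns * 1e-24
Sigma = 5.8098e+22 * 894.2 * 1e-24
Sigma = 51.951 /cm

51.951


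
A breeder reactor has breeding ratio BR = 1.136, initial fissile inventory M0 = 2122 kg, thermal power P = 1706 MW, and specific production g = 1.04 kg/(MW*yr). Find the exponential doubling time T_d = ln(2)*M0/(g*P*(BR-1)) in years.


Breeding gain G = BR - 1 = 1.136 - 1 = 0.136
Fissile production rate = g * P * G = 1.04 * 1706 * 0.136 = 241.29664 kg/yr
T_d = ln(2) * M0 / (g * P * G)
T_d = ln(2) * 2122 / 241.29664 = 6.0956 yr

6.0956


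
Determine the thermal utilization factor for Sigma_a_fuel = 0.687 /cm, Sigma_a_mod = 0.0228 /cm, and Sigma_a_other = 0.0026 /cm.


f = Sigma_a_fuel / (Sigma_a_fuel + Sigma_a_mod + Sigma_a_other)
f = 0.687 / (0.687 + 0.0228 + 0.0026)
f = 0.96435

0.96435


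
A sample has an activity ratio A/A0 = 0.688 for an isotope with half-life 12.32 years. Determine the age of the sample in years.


lambda = ln(2) / t_half = ln(2) / 12.32 = 0.05626195 /yr
t = -ln(A/A0) / lambda
t = -ln(0.688) / 0.05626195
t = 6.6469 yr

6.6469


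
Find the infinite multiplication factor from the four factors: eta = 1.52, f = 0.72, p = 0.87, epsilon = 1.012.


k_inf = eta * f * p * epsilon
k_inf = 1.52 * 0.72 * 0.87 * 1.012
k_inf = 0.96355

0.96355


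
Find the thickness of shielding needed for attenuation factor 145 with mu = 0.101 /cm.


x = ln(factor) / mu
x = ln(145) / 0.101
x = 49.275 cm

49.275


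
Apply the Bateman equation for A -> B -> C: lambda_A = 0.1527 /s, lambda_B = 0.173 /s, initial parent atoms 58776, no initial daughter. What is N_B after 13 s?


N_B(t) = lambda_A * N_A0 / (lambda_B - lambda_A) * [exp(-lambda_A*t) - exp(-lambda_B*t)]
exp(-0.1527*13) = 0.1373669; exp(-0.173*13) = 0.1055047
N_B = 0.1527 * 58776 / (0.173 - 0.1527) * (0.1373669 - 0.1055047)
N_B = 14087

14087


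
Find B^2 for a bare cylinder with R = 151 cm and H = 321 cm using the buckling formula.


B^2 = (2.405/R)^2 + (pi/H)^2
B^2 = (2.405/151)^2 + (pi/321)^2
B^2 = 3.4946e-04 /cm^2

3.4946e-04


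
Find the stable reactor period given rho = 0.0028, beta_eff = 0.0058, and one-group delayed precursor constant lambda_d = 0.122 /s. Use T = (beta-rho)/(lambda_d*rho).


T = (beta - rho) / (lambda_d * rho)
T = (0.0058 - 0.0028) / (0.122 * 0.0028)
T = 8.7822 s

8.7822


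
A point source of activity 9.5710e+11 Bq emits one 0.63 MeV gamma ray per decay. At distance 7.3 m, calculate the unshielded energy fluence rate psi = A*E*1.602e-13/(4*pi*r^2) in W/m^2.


psi = A * E * 1.602e-13 / (4*pi*r^2)
psi = 9.5710e+11 * 0.63 * 1.602e-13 / (4*pi*7.3^2)
psi = 1.4425e-04 W/m^2

1.4425e-04


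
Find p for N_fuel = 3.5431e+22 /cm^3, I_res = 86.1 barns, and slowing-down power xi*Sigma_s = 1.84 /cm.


p = exp(-N * I * 1e-24 / (xi*Sigma_s))
p = exp(-3.5431e+22 * 86.1 * 1e-24 / 1.84)
p = 0.19053

0.19053


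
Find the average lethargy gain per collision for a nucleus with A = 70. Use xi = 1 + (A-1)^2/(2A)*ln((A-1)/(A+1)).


xi = 1 + (A-1)^2/(2A) * ln((A-1)/(A+1))
xi = 1 + (70-1)^2/(2*70) * ln((70-1)/(70 +1))
xi = 0.028301

0.028301


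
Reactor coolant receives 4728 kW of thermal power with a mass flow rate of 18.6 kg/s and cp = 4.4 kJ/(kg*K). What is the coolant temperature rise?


dT = Q / (m_dot * cp)
dT = 4728 / (18.6 * 4.4)
dT = 57.771 C

57.771


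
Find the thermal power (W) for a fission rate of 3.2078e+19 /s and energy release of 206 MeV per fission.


P = fission_rate * E_MeV * 1.602e-13
P = 3.2078e+19 * 206 * 1.602e-13
P = 1.0586e+09 W

1.0586e+09


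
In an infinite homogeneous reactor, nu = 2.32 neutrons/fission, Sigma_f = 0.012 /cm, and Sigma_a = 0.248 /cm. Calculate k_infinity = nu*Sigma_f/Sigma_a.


k_inf = nu * Sigma_f / Sigma_a
k_inf = 2.32 * 0.012 / 0.248
k_inf = 0.11226

0.11226


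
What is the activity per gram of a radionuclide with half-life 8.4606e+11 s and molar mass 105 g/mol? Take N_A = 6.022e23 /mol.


lambda = ln(2) / t_half = ln(2) / 8.4606e+11 = 8.192648e-13 /s
SA = lambda * N_A / M
SA = 8.192648e-13 * 6.022e23 / 105
SA = 4.6987e+09 Bq/g

4.6987e+09


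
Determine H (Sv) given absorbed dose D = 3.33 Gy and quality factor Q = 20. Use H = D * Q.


H = D * Q
H = 3.33 * 20
H = 66.600 Sv

66.600


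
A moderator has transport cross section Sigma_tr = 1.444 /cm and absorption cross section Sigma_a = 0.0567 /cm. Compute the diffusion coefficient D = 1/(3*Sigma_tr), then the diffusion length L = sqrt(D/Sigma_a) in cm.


D = 1 / (3 * Sigma_tr) = 1 / (3 * 1.444) = 0.2308403 cm
L = sqrt(D / Sigma_a)
L = sqrt(0.2308403 / 0.0567)
L = 2.0177 cm

2.0177


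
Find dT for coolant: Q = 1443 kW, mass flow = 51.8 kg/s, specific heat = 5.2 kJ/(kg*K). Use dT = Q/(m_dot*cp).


dT = Q / (m_dot * cp)
dT = 1443 / (51.8 * 5.2)
dT = 5.3571 C

5.3571


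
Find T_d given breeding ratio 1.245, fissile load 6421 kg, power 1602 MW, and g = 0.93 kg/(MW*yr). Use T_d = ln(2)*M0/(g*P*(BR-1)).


Breeding gain G = BR - 1 = 1.245 - 1 = 0.245
Fissile production rate = g * P * G = 0.93 * 1602 * 0.245 = 365.0157 kg/yr
T_d = ln(2) * M0 / (g * P * G)
T_d = ln(2) * 6421 / 365.0157 = 12.193 yr

12.193


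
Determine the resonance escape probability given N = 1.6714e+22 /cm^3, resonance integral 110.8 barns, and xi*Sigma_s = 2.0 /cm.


p = exp(-N * I * 1e-24 / (xi*Sigma_s))
p = exp(-1.6714e+22 * 110.8 * 1e-24 / 2.0)
p = 0.39615

0.39615


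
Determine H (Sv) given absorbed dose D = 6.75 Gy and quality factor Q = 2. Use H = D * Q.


H = D * Q
H = 6.75 * 2
H = 13.500 Sv

13.500


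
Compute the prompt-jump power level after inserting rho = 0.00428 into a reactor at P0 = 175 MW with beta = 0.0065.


P1/P0 = beta / (beta - rho)
P1/P0 = 0.0065 / (0.0065 - 0.00428) = 2.927928
P1 = 175 * 2.927928 = 512.39 MW

512.39


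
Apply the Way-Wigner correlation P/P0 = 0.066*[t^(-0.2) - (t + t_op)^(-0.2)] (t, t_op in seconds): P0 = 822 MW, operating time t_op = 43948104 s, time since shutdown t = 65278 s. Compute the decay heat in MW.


P/P0 = 0.066 * [t^(-0.2) - (t + t_op)^(-0.2)]
P/P0 = 0.066 * [65278^(-0.2) - (65278 + 43948104)^(-0.2)]
P/P0 = 0.066 * [0.1089047 - 0.02959941] = 0.005234149
P = 822 * 0.005234149 = 4.3025 MW

4.3025


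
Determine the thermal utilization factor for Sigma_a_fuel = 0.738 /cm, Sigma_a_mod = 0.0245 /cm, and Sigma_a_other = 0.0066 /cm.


f = Sigma_a_fuel / (Sigma_a_fuel + Sigma_a_mod + Sigma_a_other)
f = 0.738 / (0.738 + 0.0245 + 0.0066)
f = 0.95956

0.95956


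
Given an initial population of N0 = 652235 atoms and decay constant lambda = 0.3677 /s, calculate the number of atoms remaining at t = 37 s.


N = N0 * exp(-lambda * t)
N = 652235 * exp(-0.3677 * 37)
N = 0.80514

0.80514


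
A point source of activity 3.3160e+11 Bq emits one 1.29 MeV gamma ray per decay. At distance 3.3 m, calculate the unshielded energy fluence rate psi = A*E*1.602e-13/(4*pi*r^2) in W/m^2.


psi = A * E * 1.602e-13 / (4*pi*r^2)
psi = 3.3160e+11 * 1.29 * 1.602e-13 / (4*pi*3.3^2)
psi = 5.0076e-04 W/m^2

5.0076e-04


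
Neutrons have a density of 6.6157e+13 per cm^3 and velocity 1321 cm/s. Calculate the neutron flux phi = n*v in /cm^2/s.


phi = n * v
phi = 6.6157e+13 * 1321
phi = 8.7393e+16 /cm^2/s

8.7393e+16


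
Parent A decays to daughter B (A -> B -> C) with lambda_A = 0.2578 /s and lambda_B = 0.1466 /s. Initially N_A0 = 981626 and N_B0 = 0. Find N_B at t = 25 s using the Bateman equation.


N_B(t) = lambda_A * N_A0 / (lambda_B - lambda_A) * [exp(-lambda_A*t) - exp(-lambda_B*t)]
exp(-0.2578*25) = 0.001588445; exp(-0.1466*25) = 0.02560417
N_B = 0.2578 * 981626 / (0.1466 - 0.2578) * (0.001588445 - 0.02560417)
N_B = 54654

54654


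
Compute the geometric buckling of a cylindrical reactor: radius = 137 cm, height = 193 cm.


B^2 = (2.405/R)^2 + (pi/H)^2
B^2 = (2.405/137)^2 + (pi/193)^2
B^2 = 5.7313e-04 /cm^2

5.7313e-04


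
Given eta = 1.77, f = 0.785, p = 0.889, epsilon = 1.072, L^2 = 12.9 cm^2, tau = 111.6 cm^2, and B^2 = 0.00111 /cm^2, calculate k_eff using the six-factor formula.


k_inf = eta*f*p*eps = 1.77*0.785*0.889*1.072 = 1.324157
P_TNL = 1/(1 + L^2*B^2) = 1/(1 + 12.9*0.00111) = 0.9858831
P_FNL = exp(-B^2*tau) = exp(-0.00111*111.6) = 0.8834894
k_eff = k_inf * P_TNL * P_FNL = 1.324157 * 0.9858831 * 0.8834894
k_eff = 1.1534

1.1534


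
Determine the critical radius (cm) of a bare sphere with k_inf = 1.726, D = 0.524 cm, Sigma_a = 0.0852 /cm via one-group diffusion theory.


L^2 = D / Sigma_a = 0.524 / 0.0852 = 6.150235 cm^2
B_m^2 = (k_inf - 1) / L^2 = (1.726 - 1) / 6.150235 = 0.1180443 /cm^2
For a bare sphere: B_g = pi/R, so R_c = pi / sqrt(B_m^2)
R_c = pi / sqrt(0.1180443) = 9.1438 cm

9.1438


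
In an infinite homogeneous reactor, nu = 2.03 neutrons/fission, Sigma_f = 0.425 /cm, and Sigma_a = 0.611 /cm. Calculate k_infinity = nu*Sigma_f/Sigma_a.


k_inf = nu * Sigma_f / Sigma_a
k_inf = 2.03 * 0.425 / 0.611
k_inf = 1.4120

1.4120


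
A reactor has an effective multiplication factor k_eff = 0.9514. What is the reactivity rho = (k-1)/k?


rho = (k_eff - 1) / k_eff
rho = (0.9514 - 1) / 0.9514
rho = -0.051083

-0.051083


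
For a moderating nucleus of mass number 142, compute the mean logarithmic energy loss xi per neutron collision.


xi = 1 + (A-1)^2/(2A) * ln((A-1)/(A+1))
xi = 1 + (142-1)^2/(2*142) * ln((142-1)/(142 +1))
xi = 0.014019

0.014019


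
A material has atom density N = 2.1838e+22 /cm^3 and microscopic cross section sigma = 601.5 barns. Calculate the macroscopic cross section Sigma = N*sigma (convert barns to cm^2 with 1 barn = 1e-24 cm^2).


Sigma = N * sigma_barns * 1e-24
Sigma = 2.1838e+22 * 601.5 * 1e-24
Sigma = 13.136 /cm

13.136


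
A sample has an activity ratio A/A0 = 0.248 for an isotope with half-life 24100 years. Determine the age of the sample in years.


lambda = ln(2) / t_half = ln(2) / 24100 = 2.876129e-05 /yr
t = -ln(A/A0) / lambda
t = -ln(0.248) / 2.876129e-05
t = 48479 yr

48479


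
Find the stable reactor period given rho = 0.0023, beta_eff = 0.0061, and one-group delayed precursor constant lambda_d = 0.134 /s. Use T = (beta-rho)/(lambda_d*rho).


T = (beta - rho) / (lambda_d * rho)
T = (0.0061 - 0.0023) / (0.134 * 0.0023)
T = 12.330 s

12.330


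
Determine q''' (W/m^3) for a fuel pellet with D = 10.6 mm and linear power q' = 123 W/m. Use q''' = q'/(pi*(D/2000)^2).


r = D / 2 / 1000 = 10.6 / 2 / 1000 = 0.0053 m
q''' = q' / (pi * r^2)
q''' = 123 / (pi * 0.0053^2)
q''' = 1.3938e+06 W/m^3

1.3938e+06


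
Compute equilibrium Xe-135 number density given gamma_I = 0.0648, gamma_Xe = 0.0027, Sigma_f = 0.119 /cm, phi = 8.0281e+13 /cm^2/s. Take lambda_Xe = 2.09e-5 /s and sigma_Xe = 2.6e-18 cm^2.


Xe_eq = (gamma_I + gamma_Xe) * Sigma_f * phi / (lambda_Xe + sigma_Xe * phi)
Numerator = (0.0648 + 0.0027) * 0.119 * 8.0281e+13 = 6.448571e+11
Denominator = 2.09e-5 + 2.6e-18 * 8.0281e+13 = 2.296306e-04
Xe_eq = 6.448571e+11 / 2.296306e-04 = 2.8082e+15 /cm^3

2.8082e+15
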